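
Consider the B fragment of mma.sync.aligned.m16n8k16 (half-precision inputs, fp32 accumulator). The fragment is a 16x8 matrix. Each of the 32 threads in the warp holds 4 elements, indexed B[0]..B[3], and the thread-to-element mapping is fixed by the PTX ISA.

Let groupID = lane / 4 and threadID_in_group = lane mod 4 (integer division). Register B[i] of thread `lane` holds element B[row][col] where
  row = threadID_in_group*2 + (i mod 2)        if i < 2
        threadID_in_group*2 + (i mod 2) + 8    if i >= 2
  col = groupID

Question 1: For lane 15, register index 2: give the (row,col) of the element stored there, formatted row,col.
lane 15⇒15/4=3, 15 mod 4=3
i=2  r:2·3+0+8⇒14  c:3

14,3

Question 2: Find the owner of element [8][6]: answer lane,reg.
c:6=>grp=6  r:8=>rB=1,tig=0,lo=0
L=6*4+0=24  i=1*2+0=2

24,2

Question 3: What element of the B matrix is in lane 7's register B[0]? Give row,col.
6,1

lane 7->7/4=1, 7 mod 4=3
i=0  r:2·3+0+0->6  c:1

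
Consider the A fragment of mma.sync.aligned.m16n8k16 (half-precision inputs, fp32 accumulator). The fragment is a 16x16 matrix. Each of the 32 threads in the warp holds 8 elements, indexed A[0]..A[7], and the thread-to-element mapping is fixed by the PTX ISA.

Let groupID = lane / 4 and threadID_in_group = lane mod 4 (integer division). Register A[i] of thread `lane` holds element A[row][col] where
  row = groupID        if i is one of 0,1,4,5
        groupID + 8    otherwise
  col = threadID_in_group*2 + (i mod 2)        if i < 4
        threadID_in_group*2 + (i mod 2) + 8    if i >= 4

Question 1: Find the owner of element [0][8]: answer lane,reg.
r=0⇒gr=0,Rb=0  c=8⇒Cb=1,th=0,odd=0
L=0*4+0=0  i=1*4+0*2+0=4

0,4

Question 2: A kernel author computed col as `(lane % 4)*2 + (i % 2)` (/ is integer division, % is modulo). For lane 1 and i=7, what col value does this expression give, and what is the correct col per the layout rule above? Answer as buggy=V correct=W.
buggy=3 correct=11

`(lane % 4)*2 + (i % 2)`[1,7]->3
L=1->g=1>>2=0, t=1&3=1
[7]->row 0+8=8  col 1·2+1+8=11
col: 3 vs 11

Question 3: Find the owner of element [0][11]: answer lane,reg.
r:0=>grp=0,rB=0  c:11=>cB=1,tig=1,lo=1
L=0*4+1=1  i=1*4+0*2+1=5

1,5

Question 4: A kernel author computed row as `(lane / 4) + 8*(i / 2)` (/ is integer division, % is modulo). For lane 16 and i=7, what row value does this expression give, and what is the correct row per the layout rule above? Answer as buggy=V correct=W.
buggy=28 correct=12

`(lane / 4) + 8*(i / 2)`[16,7]⇒28
16: gr=4,th=0
[7] (4+8,0*2+1+8) = (12,9)
row: 28 vs 12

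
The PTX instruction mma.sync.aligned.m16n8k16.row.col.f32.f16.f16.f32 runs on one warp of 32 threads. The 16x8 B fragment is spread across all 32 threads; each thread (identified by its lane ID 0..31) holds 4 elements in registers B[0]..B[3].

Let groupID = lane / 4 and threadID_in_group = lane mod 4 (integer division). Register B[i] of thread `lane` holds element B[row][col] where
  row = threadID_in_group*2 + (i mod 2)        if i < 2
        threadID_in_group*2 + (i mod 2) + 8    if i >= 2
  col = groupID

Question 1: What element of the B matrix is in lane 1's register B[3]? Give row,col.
11,0

lane 1=>1/4=0, 1 mod 4=1
i=3  r:2·1+1+8=>11  c:0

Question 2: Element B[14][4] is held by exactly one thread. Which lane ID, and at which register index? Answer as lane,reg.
c:4=>grp=4  r:14=>rB=1,tig=3,lo=0
L=4*4+3=19  i=1*2+0=2

19,2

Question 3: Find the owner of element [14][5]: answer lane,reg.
c: 5->gid=5  r: 14->r8=1,tid=3,i&1=0
L=5*4+3=23  i=1*2+0=2

23,2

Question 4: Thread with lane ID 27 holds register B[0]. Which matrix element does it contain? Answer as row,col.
6,6

lane 27: G=6 (27/4), T=3 (27%4)
i=0: r=3*2+0+0=6, c=G=6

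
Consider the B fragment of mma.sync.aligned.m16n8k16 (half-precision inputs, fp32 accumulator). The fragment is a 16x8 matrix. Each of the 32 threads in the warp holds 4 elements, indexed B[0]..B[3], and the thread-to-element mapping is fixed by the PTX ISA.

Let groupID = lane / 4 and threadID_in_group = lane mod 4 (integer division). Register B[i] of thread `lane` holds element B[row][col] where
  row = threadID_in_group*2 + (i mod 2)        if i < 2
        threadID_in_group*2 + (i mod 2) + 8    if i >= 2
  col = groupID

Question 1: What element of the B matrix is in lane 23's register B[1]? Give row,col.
lane 23->23/4=5, 23 mod 4=3
i=1  r:2·3+1+0->7  c:5

7,5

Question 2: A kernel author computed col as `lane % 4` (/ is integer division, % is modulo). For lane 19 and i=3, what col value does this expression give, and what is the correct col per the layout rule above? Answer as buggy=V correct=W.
buggy=3 correct=4

`lane % 4`[19,3]→3
L=19→G=19>>2=4, T=19&3=3
[3]→row 3·2+1+8=15  col G=4
col: 3 vs 4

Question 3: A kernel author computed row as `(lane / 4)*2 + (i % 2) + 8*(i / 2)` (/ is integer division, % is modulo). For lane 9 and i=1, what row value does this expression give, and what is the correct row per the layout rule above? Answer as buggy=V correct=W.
`(lane / 4)*2 + (i % 2) + 8*(i / 2)`[9,1]→5
9: G=2,T=1
[1] (1*2+1+0,2) = (3,2)
row: 5 vs 3

buggy=5 correct=3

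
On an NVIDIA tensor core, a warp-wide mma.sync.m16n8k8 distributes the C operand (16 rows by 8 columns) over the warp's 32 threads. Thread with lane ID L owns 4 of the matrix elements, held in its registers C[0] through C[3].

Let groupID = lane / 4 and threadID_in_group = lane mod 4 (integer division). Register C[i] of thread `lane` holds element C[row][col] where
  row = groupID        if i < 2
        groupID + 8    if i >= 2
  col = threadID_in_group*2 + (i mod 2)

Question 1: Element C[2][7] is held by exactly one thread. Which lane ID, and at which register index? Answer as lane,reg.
r=2→G=2,rhi=0  c=7→T=3,p=1
L=2*4+3=11  i=0*2+1=1

11,1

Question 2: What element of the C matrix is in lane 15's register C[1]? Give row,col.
lane 15: grp=3 (15/4), tig=3 (15%4)
i=1: r=3+0=3, c=3*2+1=7

3,7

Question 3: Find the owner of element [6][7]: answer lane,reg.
27,1

r=6->g=6,rb=0  c=7->t=3,b0=1
L=6*4+3=27  i=0*2+1=1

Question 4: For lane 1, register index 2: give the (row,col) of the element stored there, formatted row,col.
1: gid=0,tid=1
[2] (0+8,1*2+0) = (8,2)

8,2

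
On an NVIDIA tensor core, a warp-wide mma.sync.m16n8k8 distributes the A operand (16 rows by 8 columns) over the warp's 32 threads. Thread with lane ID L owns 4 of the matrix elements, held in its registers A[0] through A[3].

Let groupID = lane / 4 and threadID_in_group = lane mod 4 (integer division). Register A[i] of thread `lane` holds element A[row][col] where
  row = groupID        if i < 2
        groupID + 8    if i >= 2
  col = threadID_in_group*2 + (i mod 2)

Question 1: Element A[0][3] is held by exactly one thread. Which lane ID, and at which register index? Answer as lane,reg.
1,1

r:0=>grp=0,rB=0  c:3=>tig=1,lo=1
L=0*4+1=1  i=0*2+1=1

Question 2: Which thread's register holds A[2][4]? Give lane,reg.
10,0

r=2->g=2,rb=0  c=4->t=2,b0=0
L=2*4+2=10  i=0*2+0=0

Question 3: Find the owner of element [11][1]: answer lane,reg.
12,3

r: 11->gid=3,r8=1  c: 1->tid=0,i&1=1
L=3*4+0=12  i=1*2+1=3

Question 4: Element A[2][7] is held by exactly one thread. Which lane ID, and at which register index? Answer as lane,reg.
r: 2->gid=2,r8=0  c: 7->tid=3,i&1=1
L=2*4+3=11  i=0*2+1=1

11,1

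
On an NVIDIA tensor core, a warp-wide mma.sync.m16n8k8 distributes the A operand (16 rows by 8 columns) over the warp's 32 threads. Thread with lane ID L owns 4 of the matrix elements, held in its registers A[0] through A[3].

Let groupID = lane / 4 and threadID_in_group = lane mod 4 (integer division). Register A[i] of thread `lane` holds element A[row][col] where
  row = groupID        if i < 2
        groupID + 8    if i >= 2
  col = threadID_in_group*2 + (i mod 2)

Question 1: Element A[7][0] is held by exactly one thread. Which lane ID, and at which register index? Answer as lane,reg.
r=7⇒gr=7,Rb=0  c=0⇒th=0,odd=0
L=7*4+0=28  i=0*2+0=0

28,0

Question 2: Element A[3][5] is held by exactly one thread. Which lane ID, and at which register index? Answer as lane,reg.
r=3→G=3,rhi=0  c=5→T=2,p=1
L=3*4+2=14  i=0*2+1=1

14,1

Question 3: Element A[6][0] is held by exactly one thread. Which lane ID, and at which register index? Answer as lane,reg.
24,0

r: 6->gid=6,r8=0  c: 0->tid=0,i&1=0
L=6*4+0=24  i=0*2+0=0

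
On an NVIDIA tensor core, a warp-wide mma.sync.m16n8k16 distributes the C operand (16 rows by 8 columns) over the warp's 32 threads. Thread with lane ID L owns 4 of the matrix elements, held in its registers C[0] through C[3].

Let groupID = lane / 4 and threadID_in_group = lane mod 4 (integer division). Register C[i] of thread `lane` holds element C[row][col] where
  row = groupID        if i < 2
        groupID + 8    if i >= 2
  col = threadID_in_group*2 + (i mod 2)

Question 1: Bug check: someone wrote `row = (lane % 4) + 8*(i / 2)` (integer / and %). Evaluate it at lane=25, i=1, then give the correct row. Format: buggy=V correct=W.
buggy=1 correct=6

`(lane % 4) + 8*(i / 2)`[25,1]=>1
lane 25=>25/4=6, 25 mod 4=1
i=1  r:6+0=>6  c:2·1+1=>3
row: 1 vs 6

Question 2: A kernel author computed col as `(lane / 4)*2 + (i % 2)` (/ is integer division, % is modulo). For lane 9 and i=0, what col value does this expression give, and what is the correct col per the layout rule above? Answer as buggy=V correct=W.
`(lane / 4)*2 + (i % 2)`[9,0]⇒4
lane 9: gr=2 (9/4), th=1 (9%4)
i=0: r=2+0=2, c=1*2+0=2
col: 4 vs 2

buggy=4 correct=2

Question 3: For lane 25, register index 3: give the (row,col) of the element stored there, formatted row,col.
14,3

lane 25: g=6 (25/4), t=1 (25%4)
i=3: r=6+8=14, c=1*2+1=3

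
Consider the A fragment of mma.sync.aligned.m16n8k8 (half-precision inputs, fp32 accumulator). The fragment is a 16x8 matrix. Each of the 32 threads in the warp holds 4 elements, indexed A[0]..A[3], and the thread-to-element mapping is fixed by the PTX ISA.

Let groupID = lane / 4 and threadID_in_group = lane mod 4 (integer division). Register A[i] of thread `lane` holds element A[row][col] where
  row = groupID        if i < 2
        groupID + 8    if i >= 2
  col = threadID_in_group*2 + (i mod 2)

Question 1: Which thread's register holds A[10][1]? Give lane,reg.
8,3

r=10⇒gr=2,Rb=1  c=1⇒th=0,odd=1
L=2*4+0=8  i=1*2+1=3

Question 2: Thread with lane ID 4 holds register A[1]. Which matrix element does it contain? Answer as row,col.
1,1

4: gid=1,tid=0
[1] (1+0,0*2+1) = (1,1)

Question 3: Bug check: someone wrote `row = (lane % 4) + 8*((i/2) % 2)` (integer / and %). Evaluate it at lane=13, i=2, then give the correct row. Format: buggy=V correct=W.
`(lane % 4) + 8*((i/2) % 2)`[13,2]→9
L=13→G=13>>2=3, T=13&3=1
[2]→row 3+8=11  col 1·2+0=2
row: 9 vs 11

buggy=9 correct=11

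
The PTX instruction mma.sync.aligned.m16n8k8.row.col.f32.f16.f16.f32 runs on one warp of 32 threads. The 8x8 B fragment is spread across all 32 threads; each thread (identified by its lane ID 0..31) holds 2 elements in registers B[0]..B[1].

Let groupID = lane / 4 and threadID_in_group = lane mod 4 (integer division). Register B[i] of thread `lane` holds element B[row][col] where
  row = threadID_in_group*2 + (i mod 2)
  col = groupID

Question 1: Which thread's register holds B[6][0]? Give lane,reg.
3,0

c:0=>grp=0  r:6=>tig=3,lo=0
L=0*4+3=3  i=0=0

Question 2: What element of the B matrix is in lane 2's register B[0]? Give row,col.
2: grp=0,tig=2
[0] (2*2+0,0) = (4,0)

4,0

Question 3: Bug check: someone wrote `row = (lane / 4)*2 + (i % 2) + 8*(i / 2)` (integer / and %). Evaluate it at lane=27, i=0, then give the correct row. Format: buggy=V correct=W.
buggy=12 correct=6

`(lane / 4)*2 + (i % 2) + 8*(i / 2)`[27,0]⇒12
L=27⇒gr=27>>2=6, th=27&3=3
[0]⇒row 3·2+0=6  col gr=6
row: 12 vs 6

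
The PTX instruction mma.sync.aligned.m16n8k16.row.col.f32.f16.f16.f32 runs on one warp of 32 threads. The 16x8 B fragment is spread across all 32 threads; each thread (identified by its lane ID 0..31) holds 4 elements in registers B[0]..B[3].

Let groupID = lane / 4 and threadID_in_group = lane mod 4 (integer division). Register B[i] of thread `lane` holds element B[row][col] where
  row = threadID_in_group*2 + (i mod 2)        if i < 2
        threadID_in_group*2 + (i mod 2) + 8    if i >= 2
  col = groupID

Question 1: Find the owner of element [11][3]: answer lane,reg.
c=3→G=3  r=11→rhi=1,T=1,p=1
L=3*4+1=13  i=1*2+1=3

13,3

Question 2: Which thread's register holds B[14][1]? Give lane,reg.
c=1->g=1  r=14->rb=1,t=3,b0=0
L=1*4+3=7  i=1*2+0=2

7,2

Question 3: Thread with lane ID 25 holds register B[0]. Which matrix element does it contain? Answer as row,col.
2,6

25: gid=6,tid=1
[0] (1*2+0+0,6) = (2,6)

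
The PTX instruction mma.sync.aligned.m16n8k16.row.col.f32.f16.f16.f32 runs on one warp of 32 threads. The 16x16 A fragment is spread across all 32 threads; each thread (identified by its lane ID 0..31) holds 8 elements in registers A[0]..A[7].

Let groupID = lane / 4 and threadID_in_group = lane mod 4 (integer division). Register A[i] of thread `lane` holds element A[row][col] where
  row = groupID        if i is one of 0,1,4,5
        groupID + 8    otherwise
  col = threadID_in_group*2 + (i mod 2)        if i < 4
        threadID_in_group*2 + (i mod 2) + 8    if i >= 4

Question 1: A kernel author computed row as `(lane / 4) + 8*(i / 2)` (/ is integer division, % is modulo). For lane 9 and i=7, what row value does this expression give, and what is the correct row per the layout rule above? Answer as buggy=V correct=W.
buggy=26 correct=10

`(lane / 4) + 8*(i / 2)`[9,7]→26
L=9→G=9>>2=2, T=9&3=1
[7]→row 2+8=10  col 1·2+1+8=11
row: 26 vs 10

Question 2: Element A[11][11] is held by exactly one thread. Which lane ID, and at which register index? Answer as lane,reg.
r:11=>grp=3,rB=1  c:11=>cB=1,tig=1,lo=1
L=3*4+1=13  i=1*4+1*2+1=7

13,7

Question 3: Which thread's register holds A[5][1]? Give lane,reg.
20,1

r=5->g=5,rb=0  c=1->cb=0,t=0,b0=1
L=5*4+0=20  i=0*4+0*2+1=1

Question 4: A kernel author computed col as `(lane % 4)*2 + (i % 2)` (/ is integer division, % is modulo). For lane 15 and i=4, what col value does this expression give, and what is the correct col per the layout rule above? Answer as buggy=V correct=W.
`(lane % 4)*2 + (i % 2)`[15,4]=>6
15: grp=3,tig=3
[4] (3+0,3*2+0+8) = (3,14)
col: 6 vs 14

buggy=6 correct=14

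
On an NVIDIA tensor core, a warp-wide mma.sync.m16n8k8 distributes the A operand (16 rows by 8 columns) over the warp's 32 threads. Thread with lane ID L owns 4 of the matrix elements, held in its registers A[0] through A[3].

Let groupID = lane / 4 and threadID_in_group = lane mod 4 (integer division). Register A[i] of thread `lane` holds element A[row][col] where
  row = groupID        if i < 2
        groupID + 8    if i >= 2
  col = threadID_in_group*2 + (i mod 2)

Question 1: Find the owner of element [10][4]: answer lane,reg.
10,2

r=10->g=2,rb=1  c=4->t=2,b0=0
L=2*4+2=10  i=1*2+0=2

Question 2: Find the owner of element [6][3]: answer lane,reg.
25,1

r=6⇒gr=6,Rb=0  c=3⇒th=1,odd=1
L=6*4+1=25  i=0*2+1=1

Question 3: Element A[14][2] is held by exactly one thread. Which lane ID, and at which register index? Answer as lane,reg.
r=14⇒gr=6,Rb=1  c=2⇒th=1,odd=0
L=6*4+1=25  i=1*2+0=2

25,2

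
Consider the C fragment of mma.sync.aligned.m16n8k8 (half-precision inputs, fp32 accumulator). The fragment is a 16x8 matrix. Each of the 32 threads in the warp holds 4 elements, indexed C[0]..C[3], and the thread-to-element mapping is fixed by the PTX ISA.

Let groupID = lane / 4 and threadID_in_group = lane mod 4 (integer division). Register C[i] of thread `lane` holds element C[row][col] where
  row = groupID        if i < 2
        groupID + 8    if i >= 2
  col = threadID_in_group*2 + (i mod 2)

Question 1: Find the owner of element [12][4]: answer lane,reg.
r:12=>grp=4,rB=1  c:4=>tig=2,lo=0
L=4*4+2=18  i=1*2+0=2

18,2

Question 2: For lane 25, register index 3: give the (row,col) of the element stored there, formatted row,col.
14,3

25: G=6,T=1
[3] (6+8,1*2+1) = (14,3)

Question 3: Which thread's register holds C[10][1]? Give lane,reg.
r=10→G=2,rhi=1  c=1→T=0,p=1
L=2*4+0=8  i=1*2+1=3

8,3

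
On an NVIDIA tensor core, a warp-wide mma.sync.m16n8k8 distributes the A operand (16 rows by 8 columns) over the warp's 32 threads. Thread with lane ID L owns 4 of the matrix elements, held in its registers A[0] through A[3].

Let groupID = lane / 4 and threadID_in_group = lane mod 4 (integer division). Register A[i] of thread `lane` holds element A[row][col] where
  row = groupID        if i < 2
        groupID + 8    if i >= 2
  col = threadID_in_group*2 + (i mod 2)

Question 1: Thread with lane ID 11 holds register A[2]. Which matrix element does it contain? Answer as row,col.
10,6

11: gid=2,tid=3
[2] (2+8,3*2+0) = (10,6)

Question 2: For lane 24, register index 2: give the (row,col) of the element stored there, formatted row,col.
lane 24->24/4=6, 24 mod 4=0
i=2  r:6+8->14  c:2·0+0->0

14,0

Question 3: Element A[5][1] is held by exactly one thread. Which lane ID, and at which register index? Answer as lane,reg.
r=5→G=5,rhi=0  c=1→T=0,p=1
L=5*4+0=20  i=0*2+1=1

20,1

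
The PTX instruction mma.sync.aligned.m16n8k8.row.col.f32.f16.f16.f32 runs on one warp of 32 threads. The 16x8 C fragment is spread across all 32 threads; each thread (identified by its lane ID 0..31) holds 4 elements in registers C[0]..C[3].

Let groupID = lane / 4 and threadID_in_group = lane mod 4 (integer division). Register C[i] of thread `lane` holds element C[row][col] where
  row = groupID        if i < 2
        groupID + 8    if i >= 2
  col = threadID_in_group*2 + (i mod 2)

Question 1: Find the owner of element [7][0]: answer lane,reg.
28,0

r:7=>grp=7,rB=0  c:0=>tig=0,lo=0
L=7*4+0=28  i=0*2+0=0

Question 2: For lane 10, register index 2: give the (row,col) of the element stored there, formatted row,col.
lane 10->10/4=2, 10 mod 4=2
i=2  r:2+8->10  c:2·2+0->4

10,4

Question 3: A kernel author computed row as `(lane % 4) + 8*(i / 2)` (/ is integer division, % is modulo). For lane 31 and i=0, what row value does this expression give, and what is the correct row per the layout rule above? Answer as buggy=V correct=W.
`(lane % 4) + 8*(i / 2)`[31,0]→3
L=31→G=31>>2=7, T=31&3=3
[0]→row 7+0=7  col 3·2+0=6
row: 3 vs 7

buggy=3 correct=7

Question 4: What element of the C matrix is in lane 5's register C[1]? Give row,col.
L=5->g=5>>2=1, t=5&3=1
[1]->row 1+0=1  col 1·2+1=3

1,3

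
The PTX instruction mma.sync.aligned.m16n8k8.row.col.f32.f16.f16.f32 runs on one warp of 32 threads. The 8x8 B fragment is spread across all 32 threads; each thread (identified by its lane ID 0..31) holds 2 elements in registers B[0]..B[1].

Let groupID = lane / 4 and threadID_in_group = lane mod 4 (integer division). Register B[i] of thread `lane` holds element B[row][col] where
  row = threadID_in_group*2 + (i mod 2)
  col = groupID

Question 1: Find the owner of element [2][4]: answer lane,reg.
c: 4->gid=4  r: 2->tid=1,i&1=0
L=4*4+1=17  i=0=0

17,0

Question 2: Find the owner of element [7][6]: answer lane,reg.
c=6→G=6  r=7→T=3,p=1
L=6*4+3=27  i=1=1

27,1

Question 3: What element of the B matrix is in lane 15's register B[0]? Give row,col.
6,3

lane 15->15/4=3, 15 mod 4=3
i=0  r:2·3+0->6  c:3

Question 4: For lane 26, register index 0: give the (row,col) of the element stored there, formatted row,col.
4,6

lane 26: g=6 (26/4), t=2 (26%4)
i=0: r=2*2+0=4, c=g=6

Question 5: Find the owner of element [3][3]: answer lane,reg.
13,1

c:3=>grp=3  r:3=>tig=1,lo=1
L=3*4+1=13  i=1=1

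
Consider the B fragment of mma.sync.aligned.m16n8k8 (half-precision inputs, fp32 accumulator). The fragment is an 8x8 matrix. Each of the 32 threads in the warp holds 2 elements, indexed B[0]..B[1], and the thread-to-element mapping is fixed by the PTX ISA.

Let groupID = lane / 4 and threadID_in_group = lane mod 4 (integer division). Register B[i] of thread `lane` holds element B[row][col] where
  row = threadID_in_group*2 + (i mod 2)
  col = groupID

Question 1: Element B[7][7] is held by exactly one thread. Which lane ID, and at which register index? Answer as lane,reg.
c:7=>grp=7  r:7=>tig=3,lo=1
L=7*4+3=31  i=1=1

31,1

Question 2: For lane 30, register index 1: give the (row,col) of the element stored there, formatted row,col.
L=30->g=30>>2=7, t=30&3=2
[1]->row 2·2+1=5  col g=7

5,7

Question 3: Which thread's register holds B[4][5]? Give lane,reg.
c=5→G=5  r=4→T=2,p=0
L=5*4+2=22  i=0=0

22,0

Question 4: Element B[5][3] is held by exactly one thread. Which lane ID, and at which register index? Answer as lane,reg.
c: 3->gid=3  r: 5->tid=2,i&1=1
L=3*4+2=14  i=1=1

14,1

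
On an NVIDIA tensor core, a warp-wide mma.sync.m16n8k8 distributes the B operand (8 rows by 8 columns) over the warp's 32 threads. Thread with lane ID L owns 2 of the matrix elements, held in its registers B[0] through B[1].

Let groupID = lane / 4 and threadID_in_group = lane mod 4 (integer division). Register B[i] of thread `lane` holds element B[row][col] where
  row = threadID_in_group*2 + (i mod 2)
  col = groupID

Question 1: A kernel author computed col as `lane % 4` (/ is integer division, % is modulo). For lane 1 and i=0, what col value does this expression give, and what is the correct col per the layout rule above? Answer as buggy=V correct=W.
`lane % 4`[1,0]->1
lane 1->1/4=0, 1 mod 4=1
i=0  r:2·1+0->2  c:0
col: 1 vs 0

buggy=1 correct=0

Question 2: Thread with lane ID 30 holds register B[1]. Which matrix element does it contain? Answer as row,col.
30: gid=7,tid=2
[1] (2*2+1,7) = (5,7)

5,7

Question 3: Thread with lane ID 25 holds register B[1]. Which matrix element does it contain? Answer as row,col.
3,6

lane 25→25/4=6, 25 mod 4=1
i=1  r:2·1+1→3  c:6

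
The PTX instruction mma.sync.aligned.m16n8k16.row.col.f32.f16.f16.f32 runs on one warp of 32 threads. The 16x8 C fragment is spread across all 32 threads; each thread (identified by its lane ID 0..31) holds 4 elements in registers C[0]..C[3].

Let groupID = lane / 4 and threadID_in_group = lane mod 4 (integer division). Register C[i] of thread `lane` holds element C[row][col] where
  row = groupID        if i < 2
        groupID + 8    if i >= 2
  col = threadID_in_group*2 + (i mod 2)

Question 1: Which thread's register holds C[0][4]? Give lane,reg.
r=0->g=0,rb=0  c=4->t=2,b0=0
L=0*4+2=2  i=0*2+0=0

2,0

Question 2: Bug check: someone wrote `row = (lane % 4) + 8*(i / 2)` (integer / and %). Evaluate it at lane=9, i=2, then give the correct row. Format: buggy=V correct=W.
`(lane % 4) + 8*(i / 2)`[9,2]→9
lane 9→9/4=2, 9 mod 4=1
i=2  r:2+8→10  c:2·1+0→2
row: 9 vs 10

buggy=9 correct=10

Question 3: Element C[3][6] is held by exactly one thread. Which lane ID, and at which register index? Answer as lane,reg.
15,0

r=3->g=3,rb=0  c=6->t=3,b0=0
L=3*4+3=15  i=0*2+0=0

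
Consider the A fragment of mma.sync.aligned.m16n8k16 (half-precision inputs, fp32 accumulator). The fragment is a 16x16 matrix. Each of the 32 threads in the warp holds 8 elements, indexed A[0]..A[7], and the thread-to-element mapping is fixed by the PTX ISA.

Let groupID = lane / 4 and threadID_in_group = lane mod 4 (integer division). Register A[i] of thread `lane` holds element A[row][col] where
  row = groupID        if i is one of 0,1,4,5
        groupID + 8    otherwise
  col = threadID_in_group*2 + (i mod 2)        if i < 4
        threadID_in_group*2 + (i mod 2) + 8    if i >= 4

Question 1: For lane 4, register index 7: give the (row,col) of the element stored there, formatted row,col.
4: gr=1,th=0
[7] (1+8,0*2+1+8) = (9,9)

9,9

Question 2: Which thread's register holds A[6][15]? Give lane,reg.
r: 6->gid=6,r8=0  c: 15->c8=1,tid=3,i&1=1
L=6*4+3=27  i=1*4+0*2+1=5

27,5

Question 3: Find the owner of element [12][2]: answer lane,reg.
r=12→G=4,rhi=1  c=2→chi=0,T=1,p=0
L=4*4+1=17  i=0*4+1*2+0=2

17,2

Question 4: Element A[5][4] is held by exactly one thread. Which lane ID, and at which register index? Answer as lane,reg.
r=5->g=5,rb=0  c=4->cb=0,t=2,b0=0
L=5*4+2=22  i=0*4+0*2+0=0

22,0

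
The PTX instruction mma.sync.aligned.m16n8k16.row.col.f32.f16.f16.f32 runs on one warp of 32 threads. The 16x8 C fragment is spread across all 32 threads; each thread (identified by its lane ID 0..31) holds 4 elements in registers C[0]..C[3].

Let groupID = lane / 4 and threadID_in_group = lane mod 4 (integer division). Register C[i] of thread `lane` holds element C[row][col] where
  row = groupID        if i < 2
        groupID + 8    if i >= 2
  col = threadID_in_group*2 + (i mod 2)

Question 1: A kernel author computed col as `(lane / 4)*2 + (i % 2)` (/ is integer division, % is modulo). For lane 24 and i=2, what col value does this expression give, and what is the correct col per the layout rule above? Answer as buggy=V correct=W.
`(lane / 4)*2 + (i % 2)`[24,2]->12
24: g=6,t=0
[2] (6+8,0*2+0) = (14,0)
col: 12 vs 0

buggy=12 correct=0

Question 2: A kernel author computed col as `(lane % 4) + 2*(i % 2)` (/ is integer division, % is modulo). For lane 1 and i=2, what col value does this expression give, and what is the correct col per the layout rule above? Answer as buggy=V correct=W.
buggy=1 correct=2

`(lane % 4) + 2*(i % 2)`[1,2]=>1
lane 1=>1/4=0, 1 mod 4=1
i=2  r:0+8=>8  c:2·1+0=>2
col: 1 vs 2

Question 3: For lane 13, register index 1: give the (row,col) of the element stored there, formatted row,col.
L=13->gid=13>>2=3, tid=13&3=1
[1]->row 3+0=3  col 1·2+1=3

3,3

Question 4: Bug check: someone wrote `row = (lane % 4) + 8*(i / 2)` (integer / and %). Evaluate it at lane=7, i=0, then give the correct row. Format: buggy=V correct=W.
buggy=3 correct=1

`(lane % 4) + 8*(i / 2)`[7,0]->3
7: g=1,t=3
[0] (1+0,3*2+0) = (1,6)
row: 3 vs 1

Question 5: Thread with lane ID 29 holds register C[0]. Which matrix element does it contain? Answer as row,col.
7,2

29: g=7,t=1
[0] (7+0,1*2+0) = (7,2)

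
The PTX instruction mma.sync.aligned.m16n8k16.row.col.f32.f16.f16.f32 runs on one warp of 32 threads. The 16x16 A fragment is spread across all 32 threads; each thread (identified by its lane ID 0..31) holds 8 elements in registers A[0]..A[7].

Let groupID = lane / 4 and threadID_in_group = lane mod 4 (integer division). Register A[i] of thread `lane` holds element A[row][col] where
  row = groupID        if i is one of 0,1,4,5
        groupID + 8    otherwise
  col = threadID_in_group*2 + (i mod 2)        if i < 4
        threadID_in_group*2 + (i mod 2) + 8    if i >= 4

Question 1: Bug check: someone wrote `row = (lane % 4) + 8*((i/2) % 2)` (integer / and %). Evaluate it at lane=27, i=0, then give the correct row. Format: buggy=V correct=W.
buggy=3 correct=6

`(lane % 4) + 8*((i/2) % 2)`[27,0]->3
L=27->g=27>>2=6, t=27&3=3
[0]->row 6+0=6  col 3·2+0+0=6
row: 3 vs 6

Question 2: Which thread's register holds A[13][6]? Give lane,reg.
23,2

r=13->g=5,rb=1  c=6->cb=0,t=3,b0=0
L=5*4+3=23  i=0*4+1*2+0=2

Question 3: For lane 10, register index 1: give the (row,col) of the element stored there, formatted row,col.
10: grp=2,tig=2
[1] (2+0,2*2+1+0) = (2,5)

2,5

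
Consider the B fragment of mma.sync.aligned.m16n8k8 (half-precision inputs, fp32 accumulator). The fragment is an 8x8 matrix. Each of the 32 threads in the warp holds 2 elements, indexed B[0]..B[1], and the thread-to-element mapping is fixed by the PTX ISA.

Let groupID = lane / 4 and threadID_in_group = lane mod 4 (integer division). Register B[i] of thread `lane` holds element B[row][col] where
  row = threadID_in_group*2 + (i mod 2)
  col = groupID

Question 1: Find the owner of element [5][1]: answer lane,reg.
6,1

c=1→G=1  r=5→T=2,p=1
L=1*4+2=6  i=1=1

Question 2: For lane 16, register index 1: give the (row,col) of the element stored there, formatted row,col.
1,4

L=16⇒gr=16>>2=4, th=16&3=0
[1]⇒row 0·2+1=1  col gr=4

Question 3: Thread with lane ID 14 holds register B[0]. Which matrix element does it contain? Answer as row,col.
14: g=3,t=2
[0] (2*2+0,3) = (4,3)

4,3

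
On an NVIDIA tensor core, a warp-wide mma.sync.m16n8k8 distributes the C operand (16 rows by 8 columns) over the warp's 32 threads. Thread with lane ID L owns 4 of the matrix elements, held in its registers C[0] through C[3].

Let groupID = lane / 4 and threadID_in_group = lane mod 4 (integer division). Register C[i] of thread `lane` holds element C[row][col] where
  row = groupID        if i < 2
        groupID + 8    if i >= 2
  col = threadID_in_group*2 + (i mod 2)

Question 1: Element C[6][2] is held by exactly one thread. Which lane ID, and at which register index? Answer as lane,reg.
25,0

r: 6->gid=6,r8=0  c: 2->tid=1,i&1=0
L=6*4+1=25  i=0*2+0=0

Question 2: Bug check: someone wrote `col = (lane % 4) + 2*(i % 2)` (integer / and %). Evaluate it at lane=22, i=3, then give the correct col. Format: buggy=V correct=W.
`(lane % 4) + 2*(i % 2)`[22,3]⇒4
22: gr=5,th=2
[3] (5+8,2*2+1) = (13,5)
col: 4 vs 5

buggy=4 correct=5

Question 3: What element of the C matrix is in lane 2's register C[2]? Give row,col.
lane 2=>2/4=0, 2 mod 4=2
i=2  r:0+8=>8  c:2·2+0=>4

8,4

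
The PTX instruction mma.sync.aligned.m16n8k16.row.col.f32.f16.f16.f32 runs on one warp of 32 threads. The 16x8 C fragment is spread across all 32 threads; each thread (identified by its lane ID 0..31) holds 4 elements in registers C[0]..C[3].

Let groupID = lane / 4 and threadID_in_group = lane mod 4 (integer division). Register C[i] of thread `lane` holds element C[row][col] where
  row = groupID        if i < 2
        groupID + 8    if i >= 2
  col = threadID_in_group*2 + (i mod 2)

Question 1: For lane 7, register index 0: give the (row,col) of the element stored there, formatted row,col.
lane 7: grp=1 (7/4), tig=3 (7%4)
i=0: r=1+0=1, c=3*2+0=6

1,6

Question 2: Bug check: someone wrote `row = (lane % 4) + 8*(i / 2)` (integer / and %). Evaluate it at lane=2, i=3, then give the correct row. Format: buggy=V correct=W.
buggy=10 correct=8

`(lane % 4) + 8*(i / 2)`[2,3]->10
lane 2->2/4=0, 2 mod 4=2
i=3  r:0+8->8  c:2·2+1->5
row: 10 vs 8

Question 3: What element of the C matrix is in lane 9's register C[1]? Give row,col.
2,3

lane 9->9/4=2, 9 mod 4=1
i=1  r:2+0->2  c:2·1+1->3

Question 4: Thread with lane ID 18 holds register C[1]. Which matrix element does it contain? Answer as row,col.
4,5

18: gr=4,th=2
[1] (4+0,2*2+1) = (4,5)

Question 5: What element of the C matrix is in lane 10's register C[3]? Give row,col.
10: gr=2,th=2
[3] (2+8,2*2+1) = (10,5)

10,5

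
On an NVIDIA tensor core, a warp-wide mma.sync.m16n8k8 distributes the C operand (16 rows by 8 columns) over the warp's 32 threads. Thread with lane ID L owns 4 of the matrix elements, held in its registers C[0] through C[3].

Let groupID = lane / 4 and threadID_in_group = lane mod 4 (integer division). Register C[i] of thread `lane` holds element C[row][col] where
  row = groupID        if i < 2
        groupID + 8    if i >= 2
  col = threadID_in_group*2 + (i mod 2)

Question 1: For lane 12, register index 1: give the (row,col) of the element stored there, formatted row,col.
3,1

L=12⇒gr=12>>2=3, th=12&3=0
[1]⇒row 3+0=3  col 0·2+1=1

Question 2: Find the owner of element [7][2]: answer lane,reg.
29,0

r=7⇒gr=7,Rb=0  c=2⇒th=1,odd=0
L=7*4+1=29  i=0*2+0=0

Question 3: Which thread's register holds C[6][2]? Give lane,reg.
r: 6->gid=6,r8=0  c: 2->tid=1,i&1=0
L=6*4+1=25  i=0*2+0=0

25,0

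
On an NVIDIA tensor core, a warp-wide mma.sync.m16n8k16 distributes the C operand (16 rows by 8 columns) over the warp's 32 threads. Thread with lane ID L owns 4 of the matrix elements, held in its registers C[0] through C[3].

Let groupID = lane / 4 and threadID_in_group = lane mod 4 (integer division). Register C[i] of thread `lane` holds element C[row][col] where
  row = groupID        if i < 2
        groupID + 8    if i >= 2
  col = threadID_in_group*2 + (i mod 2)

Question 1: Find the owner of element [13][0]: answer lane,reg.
r=13→G=5,rhi=1  c=0→T=0,p=0
L=5*4+0=20  i=1*2+0=2

20,2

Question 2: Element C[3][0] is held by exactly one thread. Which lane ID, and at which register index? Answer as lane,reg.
r:3=>grp=3,rB=0  c:0=>tig=0,lo=0
L=3*4+0=12  i=0*2+0=0

12,0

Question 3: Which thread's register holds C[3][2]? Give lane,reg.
r=3→G=3,rhi=0  c=2→T=1,p=0
L=3*4+1=13  i=0*2+0=0

13,0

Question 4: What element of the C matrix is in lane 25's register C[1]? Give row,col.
6,3

lane 25⇒25/4=6, 25 mod 4=1
i=1  r:6+0⇒6  c:2·1+1⇒3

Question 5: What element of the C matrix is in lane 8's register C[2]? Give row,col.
L=8→G=8>>2=2, T=8&3=0
[2]→row 2+8=10  col 0·2+0=0

10,0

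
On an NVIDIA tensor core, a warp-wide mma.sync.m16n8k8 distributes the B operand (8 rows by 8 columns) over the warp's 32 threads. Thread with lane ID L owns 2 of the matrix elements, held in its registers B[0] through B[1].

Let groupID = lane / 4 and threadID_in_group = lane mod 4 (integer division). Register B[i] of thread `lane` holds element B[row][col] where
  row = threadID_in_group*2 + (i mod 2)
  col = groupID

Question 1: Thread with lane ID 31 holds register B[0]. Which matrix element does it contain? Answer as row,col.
L=31=>grp=31>>2=7, tig=31&3=3
[0]=>row 3·2+0=6  col grp=7

6,7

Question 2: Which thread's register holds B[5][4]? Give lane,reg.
18,1

c: 4->gid=4  r: 5->tid=2,i&1=1
L=4*4+2=18  i=1=1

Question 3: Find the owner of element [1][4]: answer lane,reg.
16,1

c:4=>grp=4  r:1=>tig=0,lo=1
L=4*4+0=16  i=1=1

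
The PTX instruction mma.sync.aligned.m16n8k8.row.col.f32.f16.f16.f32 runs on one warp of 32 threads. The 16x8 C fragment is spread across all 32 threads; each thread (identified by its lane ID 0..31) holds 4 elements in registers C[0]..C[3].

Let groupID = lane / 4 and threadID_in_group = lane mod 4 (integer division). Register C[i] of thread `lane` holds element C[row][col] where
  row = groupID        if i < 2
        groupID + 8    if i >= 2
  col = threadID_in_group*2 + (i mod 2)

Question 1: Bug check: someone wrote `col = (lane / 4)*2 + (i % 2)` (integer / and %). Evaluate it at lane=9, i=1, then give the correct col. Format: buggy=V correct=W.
`(lane / 4)*2 + (i % 2)`[9,1]⇒5
lane 9⇒9/4=2, 9 mod 4=1
i=1  r:2+0⇒2  c:2·1+1⇒3
col: 5 vs 3

buggy=5 correct=3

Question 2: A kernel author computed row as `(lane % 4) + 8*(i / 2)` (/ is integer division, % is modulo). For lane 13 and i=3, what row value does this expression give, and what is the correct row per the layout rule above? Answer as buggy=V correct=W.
buggy=9 correct=11

`(lane % 4) + 8*(i / 2)`[13,3]⇒9
lane 13: gr=3 (13/4), th=1 (13%4)
i=3: r=3+8=11, c=1*2+1=3
row: 9 vs 11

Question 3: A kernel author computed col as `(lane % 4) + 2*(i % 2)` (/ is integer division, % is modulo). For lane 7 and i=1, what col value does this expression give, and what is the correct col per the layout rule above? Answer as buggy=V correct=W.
buggy=5 correct=7

`(lane % 4) + 2*(i % 2)`[7,1]->5
L=7->gid=7>>2=1, tid=7&3=3
[1]->row 1+0=1  col 3·2+1=7
col: 5 vs 7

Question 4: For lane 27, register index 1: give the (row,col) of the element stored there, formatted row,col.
27: grp=6,tig=3
[1] (6+0,3*2+1) = (6,7)

6,7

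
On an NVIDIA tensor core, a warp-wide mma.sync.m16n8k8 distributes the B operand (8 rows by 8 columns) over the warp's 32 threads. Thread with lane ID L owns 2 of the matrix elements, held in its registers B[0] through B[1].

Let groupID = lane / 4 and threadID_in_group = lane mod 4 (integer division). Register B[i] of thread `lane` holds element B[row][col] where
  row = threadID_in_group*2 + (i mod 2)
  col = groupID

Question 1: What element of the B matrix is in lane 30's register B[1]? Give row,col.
lane 30: gr=7 (30/4), th=2 (30%4)
i=1: r=2*2+1=5, c=gr=7

5,7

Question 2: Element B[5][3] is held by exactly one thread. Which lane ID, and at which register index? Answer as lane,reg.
c=3→G=3  r=5→T=2,p=1
L=3*4+2=14  i=1=1

14,1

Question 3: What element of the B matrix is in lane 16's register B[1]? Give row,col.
1,4

lane 16: grp=4 (16/4), tig=0 (16%4)
i=1: r=0*2+1=1, c=grp=4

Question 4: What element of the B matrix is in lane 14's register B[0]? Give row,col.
14: gr=3,th=2
[0] (2*2+0,3) = (4,3)

4,3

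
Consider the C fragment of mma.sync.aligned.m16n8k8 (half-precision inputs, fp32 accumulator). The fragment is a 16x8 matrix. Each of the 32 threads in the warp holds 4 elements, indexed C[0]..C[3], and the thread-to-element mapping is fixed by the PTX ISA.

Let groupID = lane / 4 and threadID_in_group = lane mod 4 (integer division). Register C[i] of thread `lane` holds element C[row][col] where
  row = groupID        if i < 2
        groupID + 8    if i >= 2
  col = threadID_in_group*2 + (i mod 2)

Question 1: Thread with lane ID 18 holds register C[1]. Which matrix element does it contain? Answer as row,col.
4,5

18: g=4,t=2
[1] (4+0,2*2+1) = (4,5)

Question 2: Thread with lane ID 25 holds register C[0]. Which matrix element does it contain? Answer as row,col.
6,2

lane 25=>25/4=6, 25 mod 4=1
i=0  r:6+0=>6  c:2·1+0=>2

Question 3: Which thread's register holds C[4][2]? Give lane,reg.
17,0

r=4→G=4,rhi=0  c=2→T=1,p=0
L=4*4+1=17  i=0*2+0=0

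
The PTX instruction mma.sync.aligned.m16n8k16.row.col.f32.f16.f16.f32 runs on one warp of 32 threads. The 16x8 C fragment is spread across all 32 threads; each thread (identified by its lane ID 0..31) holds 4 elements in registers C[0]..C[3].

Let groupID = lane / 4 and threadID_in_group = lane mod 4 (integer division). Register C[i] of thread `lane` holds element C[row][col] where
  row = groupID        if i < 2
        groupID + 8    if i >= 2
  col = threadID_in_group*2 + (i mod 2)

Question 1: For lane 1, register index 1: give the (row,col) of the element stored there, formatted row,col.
0,3

L=1→G=1>>2=0, T=1&3=1
[1]→row 0+0=0  col 1·2+1=3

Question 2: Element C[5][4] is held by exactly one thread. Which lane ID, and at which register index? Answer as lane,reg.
22,0

r=5->g=5,rb=0  c=4->t=2,b0=0
L=5*4+2=22  i=0*2+0=0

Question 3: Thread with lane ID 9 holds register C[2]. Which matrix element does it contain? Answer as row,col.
10,2

9: G=2,T=1
[2] (2+8,1*2+0) = (10,2)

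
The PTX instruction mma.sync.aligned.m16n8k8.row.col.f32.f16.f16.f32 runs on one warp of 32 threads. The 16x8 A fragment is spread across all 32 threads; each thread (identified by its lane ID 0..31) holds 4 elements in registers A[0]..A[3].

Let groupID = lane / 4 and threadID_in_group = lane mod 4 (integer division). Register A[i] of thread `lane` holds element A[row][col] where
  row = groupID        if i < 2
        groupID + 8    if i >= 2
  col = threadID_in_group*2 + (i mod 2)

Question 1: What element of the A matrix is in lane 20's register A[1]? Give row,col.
20: gid=5,tid=0
[1] (5+0,0*2+1) = (5,1)

5,1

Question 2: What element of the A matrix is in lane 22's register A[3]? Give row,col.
13,5

22: grp=5,tig=2
[3] (5+8,2*2+1) = (13,5)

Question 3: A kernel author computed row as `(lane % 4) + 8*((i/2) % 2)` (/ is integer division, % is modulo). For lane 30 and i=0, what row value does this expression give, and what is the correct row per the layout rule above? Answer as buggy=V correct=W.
`(lane % 4) + 8*((i/2) % 2)`[30,0]->2
lane 30->30/4=7, 30 mod 4=2
i=0  r:7+0->7  c:2·2+0->4
row: 2 vs 7

buggy=2 correct=7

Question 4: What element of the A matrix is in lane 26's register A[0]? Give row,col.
lane 26->26/4=6, 26 mod 4=2
i=0  r:6+0->6  c:2·2+0->4

6,4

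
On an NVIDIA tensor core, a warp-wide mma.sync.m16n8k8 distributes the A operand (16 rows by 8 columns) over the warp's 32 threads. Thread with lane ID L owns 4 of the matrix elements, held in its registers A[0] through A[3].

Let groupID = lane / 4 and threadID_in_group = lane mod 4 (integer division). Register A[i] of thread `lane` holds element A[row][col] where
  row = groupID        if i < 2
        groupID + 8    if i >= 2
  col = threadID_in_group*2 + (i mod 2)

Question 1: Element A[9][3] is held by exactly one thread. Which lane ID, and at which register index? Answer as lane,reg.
r=9⇒gr=1,Rb=1  c=3⇒th=1,odd=1
L=1*4+1=5  i=1*2+1=3

5,3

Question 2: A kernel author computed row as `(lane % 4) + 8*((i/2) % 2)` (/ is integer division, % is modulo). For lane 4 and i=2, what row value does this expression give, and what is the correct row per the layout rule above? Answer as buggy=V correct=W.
buggy=8 correct=9

`(lane % 4) + 8*((i/2) % 2)`[4,2]->8
lane 4: gid=1 (4/4), tid=0 (4%4)
i=2: r=1+8=9, c=0*2+0=0
row: 8 vs 9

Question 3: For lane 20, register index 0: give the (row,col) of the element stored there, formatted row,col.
5,0

L=20→G=20>>2=5, T=20&3=0
[0]→row 5+0=5  col 0·2+0=0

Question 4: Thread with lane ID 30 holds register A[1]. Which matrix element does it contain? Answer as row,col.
7,5

30: G=7,T=2
[1] (7+0,2*2+1) = (7,5)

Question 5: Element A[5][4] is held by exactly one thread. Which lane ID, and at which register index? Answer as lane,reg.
r: 5->gid=5,r8=0  c: 4->tid=2,i&1=0
L=5*4+2=22  i=0*2+0=0

22,0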